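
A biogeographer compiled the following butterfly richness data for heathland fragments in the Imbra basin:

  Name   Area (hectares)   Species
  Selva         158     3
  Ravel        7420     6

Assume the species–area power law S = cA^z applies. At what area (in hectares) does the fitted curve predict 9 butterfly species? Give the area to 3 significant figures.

70500 hectares

z = ln(6/3) / ln(7420/158) = 0.6931 / 3.8493 = 0.1801
c = 3 / 158^0.1801 = 3 / 2.488 = 1.206
A = (9/1.206)^(1/0.1801) ⇒ ln A = ln(7.465)/0.1801 = 11.1637
A = e^11.1637 ≈ 70520 hectares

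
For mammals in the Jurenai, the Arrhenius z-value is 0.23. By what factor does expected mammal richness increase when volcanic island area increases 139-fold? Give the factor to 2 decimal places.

3.11

S₂/S₁ = (A₂/A₁)^z = 139^0.23
ln(S₂/S₁) = 0.23 × ln 139 = 0.23 × 4.9345 = 1.1349
S₂/S₁ = e^1.1349 ≈ 3.111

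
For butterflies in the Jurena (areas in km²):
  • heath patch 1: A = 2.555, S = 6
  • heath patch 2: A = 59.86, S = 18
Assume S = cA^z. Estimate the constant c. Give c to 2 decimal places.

4.33

z = ln(S₂/S₁) / ln(A₂/A₁) = ln(18/6) / ln(59.86/2.555) = 1.0986 / 3.1540 = 0.3483
c = S₁ / A₁^z = 6 / 2.555^0.3483 = 6 / 1.386 = 4.328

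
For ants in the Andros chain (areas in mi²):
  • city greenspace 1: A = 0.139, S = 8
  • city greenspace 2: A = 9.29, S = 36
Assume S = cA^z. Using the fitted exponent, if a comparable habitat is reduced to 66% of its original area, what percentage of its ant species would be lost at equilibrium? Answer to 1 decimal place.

z = ln(36/8) / ln(9.29/0.139) = 1.5041 / 4.2022 = 0.3579
S_new/S_old = (A_new/A_old)^z = 0.66^0.3579 = exp(0.3579 × -0.4155) = 0.8618
Fraction lost = 1 − 0.8618 = 0.1382

13.8%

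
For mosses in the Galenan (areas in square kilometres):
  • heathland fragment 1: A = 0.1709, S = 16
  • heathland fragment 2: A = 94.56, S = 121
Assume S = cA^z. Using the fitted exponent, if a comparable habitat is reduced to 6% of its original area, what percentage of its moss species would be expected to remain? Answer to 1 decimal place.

z = ln(121/16) / ln(94.56/0.1709) = 2.0232 / 6.3159 = 0.3203
S_new/S_old = (A_new/A_old)^z = 0.06^0.3203 = exp(0.3203 × -2.8134) = 0.4061

40.6%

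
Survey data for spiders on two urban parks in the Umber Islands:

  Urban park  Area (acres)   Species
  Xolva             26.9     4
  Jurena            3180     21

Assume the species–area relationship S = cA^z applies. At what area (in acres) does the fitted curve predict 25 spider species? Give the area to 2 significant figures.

z = ln(21/4) / ln(3180/26.9) = 1.6582 / 4.7725 = 0.3475
c = 4 / 26.9^0.3475 = 4 / 3.139 = 1.274
A = (25/1.274)^(1/0.3475) ⇒ ln A = ln(19.62)/0.3475 = 8.5664
A = e^8.5664 ≈ 5252 acres

5300 acres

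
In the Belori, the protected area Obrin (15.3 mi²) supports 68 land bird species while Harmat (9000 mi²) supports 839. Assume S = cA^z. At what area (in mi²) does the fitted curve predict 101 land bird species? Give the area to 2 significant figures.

z = ln(839/68) / ln(9000/15.3) = 2.5127 / 6.3771 = 0.3940
c = 68 / 15.3^0.3940 = 68 / 2.929 = 23.21
A = (101/23.21)^(1/0.3940) ⇒ ln A = ln(4.351)/0.3940 = 3.7319
A = e^3.7319 ≈ 41.76 mi²

42 mi²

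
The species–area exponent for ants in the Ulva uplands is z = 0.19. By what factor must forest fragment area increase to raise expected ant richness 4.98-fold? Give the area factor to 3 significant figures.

4670

(A₂/A₁)^0.19 = 4.98, so A₂/A₁ = 4.98^(1/0.19) = 4.98^5.263
ln(A₂/A₁) = ln 4.98 / 0.19 = 1.6054 / 0.19 = 8.4496
A₂/A₁ = e^8.4496 ≈ 4673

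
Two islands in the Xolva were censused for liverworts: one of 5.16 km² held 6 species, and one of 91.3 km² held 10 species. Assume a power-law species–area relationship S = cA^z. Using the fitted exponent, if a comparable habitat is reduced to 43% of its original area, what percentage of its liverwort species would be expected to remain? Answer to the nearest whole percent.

86%

z = ln(10/6) / ln(91.3/5.16) = 0.5108 / 2.8732 = 0.1778
S_new/S_old = (A_new/A_old)^z = 0.43^0.1778 = exp(0.1778 × -0.8440) = 0.8607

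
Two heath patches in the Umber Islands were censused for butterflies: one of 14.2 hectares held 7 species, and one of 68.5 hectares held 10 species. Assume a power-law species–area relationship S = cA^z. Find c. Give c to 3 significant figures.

z = ln(S₂/S₁) / ln(A₂/A₁) = ln(10/7) / ln(68.5/14.2) = 0.3567 / 1.5736 = 0.2267
c = S₁ / A₁^z = 7 / 14.2^0.2267 = 7 / 1.825 = 3.836

3.84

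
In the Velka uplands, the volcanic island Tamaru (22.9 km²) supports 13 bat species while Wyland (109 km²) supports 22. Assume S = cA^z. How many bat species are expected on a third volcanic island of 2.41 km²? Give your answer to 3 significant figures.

z = ln(22/13) / ln(109/22.9) = 0.5261 / 1.5602 = 0.3372
c = 13 / 22.9^0.3372 = 13 / 2.874 = 4.523
S₃ = 4.523 × 2.41^0.3372 = 4.523 × 1.345 ≈ 6.085

6.08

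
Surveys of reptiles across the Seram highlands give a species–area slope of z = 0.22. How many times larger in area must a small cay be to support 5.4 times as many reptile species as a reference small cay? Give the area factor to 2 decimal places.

(A₂/A₁)^0.22 = 5.4, so A₂/A₁ = 5.4^(1/0.22) = 5.4^4.545
ln(A₂/A₁) = ln 5.4 / 0.22 = 1.6864 / 0.22 = 7.6654
A₂/A₁ = e^7.6654 ≈ 2133

2133.35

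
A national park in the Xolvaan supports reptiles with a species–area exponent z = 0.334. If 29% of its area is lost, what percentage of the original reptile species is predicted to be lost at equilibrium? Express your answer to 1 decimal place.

10.8%

S_new/S_old = (A_new/A_old)^z = 0.71^0.334
= exp(0.334 × ln 0.71) = exp(0.334 × -0.3425) = exp(-0.1144) ≈ 0.8919
Fraction lost = 1 − 0.8919 = 0.1081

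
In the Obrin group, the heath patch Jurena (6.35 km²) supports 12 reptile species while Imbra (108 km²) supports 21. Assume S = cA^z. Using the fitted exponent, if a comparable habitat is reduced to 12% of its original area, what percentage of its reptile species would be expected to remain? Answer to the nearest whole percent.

z = ln(21/12) / ln(108/6.35) = 0.5596 / 2.8337 = 0.1975
S_new/S_old = (A_new/A_old)^z = 0.12^0.1975 = exp(0.1975 × -2.1203) = 0.6579

66%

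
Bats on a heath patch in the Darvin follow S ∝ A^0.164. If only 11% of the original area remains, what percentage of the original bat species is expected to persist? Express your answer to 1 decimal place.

69.6%

S_new/S_old = (A_new/A_old)^z = 0.11^0.164
= exp(0.164 × ln 0.11) = exp(0.164 × -2.2073) = exp(-0.3620) ≈ 0.6963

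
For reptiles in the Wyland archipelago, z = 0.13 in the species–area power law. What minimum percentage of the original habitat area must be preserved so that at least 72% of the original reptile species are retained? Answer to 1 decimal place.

Need (A_new/A_old)^0.13 = 0.72, so A_new/A_old = 0.72^(1/0.13) = 0.72^7.692
ln(A_new/A_old) = ln 0.72 / 0.13 = -0.3285 / 0.13 = -2.5270
A_new/A_old = e^-2.5270 ≈ 0.0799

8.0%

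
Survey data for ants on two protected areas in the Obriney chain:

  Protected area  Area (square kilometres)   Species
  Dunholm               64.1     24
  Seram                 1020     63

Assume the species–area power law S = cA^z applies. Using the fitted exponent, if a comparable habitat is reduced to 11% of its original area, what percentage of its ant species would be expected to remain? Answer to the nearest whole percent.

46%

z = ln(63/24) / ln(1020/64.1) = 0.9651 / 2.7671 = 0.3488
S_new/S_old = (A_new/A_old)^z = 0.11^0.3488 = exp(0.3488 × -2.2073) = 0.4631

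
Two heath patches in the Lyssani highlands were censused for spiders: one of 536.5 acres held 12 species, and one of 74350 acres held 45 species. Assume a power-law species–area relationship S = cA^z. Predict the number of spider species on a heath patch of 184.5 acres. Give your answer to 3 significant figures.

z = ln(45/12) / ln(74350/536.5) = 1.3218 / 4.9315 = 0.2680
c = 12 / 536.5^0.2680 = 12 / 5.39 = 2.226
S₃ = 2.226 × 184.5^0.2680 = 2.226 × 4.049 ≈ 9.014

9.01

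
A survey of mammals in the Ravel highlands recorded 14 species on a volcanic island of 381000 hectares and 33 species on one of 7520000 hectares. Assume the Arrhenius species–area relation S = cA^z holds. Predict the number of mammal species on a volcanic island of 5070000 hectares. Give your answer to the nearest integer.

29

z = ln(33/14) / ln(7520000/381000) = 0.8575 / 2.9825 = 0.2875
c = 14 / 381000^0.2875 = 14 / 40.22 = 0.3481
S₃ = 0.3481 × 5070000^0.2875 = 0.3481 × 84.65 ≈ 29.46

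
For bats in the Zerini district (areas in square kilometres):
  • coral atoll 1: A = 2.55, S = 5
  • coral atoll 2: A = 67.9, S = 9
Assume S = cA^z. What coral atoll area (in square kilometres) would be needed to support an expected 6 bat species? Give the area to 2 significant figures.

z = ln(9/5) / ln(67.9/2.55) = 0.5878 / 3.2819 = 0.1791
c = 5 / 2.55^0.1791 = 5 / 1.183 = 4.228
A = (6/4.228)^(1/0.1791) ⇒ ln A = ln(1.419)/0.1791 = 1.9541
A = e^1.9541 ≈ 7.058 square kilometres

7.1 square kilometres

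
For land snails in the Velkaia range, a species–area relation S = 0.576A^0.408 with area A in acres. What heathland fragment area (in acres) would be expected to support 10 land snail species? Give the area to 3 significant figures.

1090 acres

10 = 0.576 × A^0.408  ⇒  A^0.408 = 10/0.576 = 17.36
ln A = ln(17.36) / 0.408 = 2.8542 / 0.408 = 6.9957
A = e^6.9957 ≈ 1092 acres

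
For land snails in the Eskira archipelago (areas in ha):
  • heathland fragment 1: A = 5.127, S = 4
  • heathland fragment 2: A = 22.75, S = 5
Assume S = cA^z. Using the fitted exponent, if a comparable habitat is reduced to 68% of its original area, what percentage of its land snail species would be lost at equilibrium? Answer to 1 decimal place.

5.6%

z = ln(5/4) / ln(22.75/5.127) = 0.2231 / 1.4900 = 0.1498
S_new/S_old = (A_new/A_old)^z = 0.68^0.1498 = exp(0.1498 × -0.3857) = 0.9439
Fraction lost = 1 − 0.9439 = 0.05612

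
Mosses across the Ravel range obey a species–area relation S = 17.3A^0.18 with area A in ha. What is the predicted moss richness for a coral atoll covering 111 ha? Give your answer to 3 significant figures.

40.4

S = 17.3 × 111^0.18
ln S = ln 17.3 + 0.18 × ln 111 = 2.8507 + 0.18 × 4.7095 = 3.6984
S = e^3.6984 ≈ 40.38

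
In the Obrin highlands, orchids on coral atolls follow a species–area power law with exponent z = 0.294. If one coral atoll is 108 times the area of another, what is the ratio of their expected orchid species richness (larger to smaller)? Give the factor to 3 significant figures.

S₂/S₁ = (A₂/A₁)^z = 108^0.294
ln(S₂/S₁) = 0.294 × ln 108 = 0.294 × 4.6821 = 1.3765
S₂/S₁ = e^1.3765 ≈ 3.961

3.96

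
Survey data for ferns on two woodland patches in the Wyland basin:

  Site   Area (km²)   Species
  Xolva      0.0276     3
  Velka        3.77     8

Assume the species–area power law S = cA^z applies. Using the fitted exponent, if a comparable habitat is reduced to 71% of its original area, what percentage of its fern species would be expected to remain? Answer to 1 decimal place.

93.4%

z = ln(8/3) / ln(3.77/0.0276) = 0.9808 / 4.9170 = 0.1995
S_new/S_old = (A_new/A_old)^z = 0.71^0.1995 = exp(0.1995 × -0.3425) = 0.934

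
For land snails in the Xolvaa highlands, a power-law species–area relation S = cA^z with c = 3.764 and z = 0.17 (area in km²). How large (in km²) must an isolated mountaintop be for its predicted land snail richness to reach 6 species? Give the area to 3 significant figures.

15.5 km²

6 = 3.764 × A^0.17  ⇒  A^0.17 = 6/3.764 = 1.594
ln A = ln(1.594) / 0.17 = 0.4663 / 0.17 = 2.7428
A = e^2.7428 ≈ 15.53 km²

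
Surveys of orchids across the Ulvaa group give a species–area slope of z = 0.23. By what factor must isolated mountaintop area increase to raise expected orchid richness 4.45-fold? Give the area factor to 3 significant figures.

659

(A₂/A₁)^0.23 = 4.45, so A₂/A₁ = 4.45^(1/0.23) = 4.45^4.348
ln(A₂/A₁) = ln 4.45 / 0.23 = 1.4929 / 0.23 = 6.4909
A₂/A₁ = e^6.4909 ≈ 659.1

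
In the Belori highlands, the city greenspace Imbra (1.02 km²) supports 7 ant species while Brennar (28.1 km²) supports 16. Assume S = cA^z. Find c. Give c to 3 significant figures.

z = ln(S₂/S₁) / ln(A₂/A₁) = ln(16/7) / ln(28.1/1.02) = 0.8267 / 3.3160 = 0.2493
c = S₁ / A₁^z = 7 / 1.02^0.2493 = 7 / 1.005 = 6.966

6.97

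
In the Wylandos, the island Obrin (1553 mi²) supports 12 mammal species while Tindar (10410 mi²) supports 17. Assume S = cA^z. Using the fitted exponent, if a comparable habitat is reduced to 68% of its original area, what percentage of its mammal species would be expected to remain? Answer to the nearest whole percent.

93%

z = ln(17/12) / ln(10410/1553) = 0.3483 / 1.9026 = 0.1831
S_new/S_old = (A_new/A_old)^z = 0.68^0.1831 = exp(0.1831 × -0.3857) = 0.9318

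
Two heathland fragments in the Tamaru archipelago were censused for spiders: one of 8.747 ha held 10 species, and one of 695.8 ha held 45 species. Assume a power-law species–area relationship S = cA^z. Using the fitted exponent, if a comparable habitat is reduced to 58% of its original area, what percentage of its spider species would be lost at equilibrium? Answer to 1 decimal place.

17.1%

z = ln(45/10) / ln(695.8/8.747) = 1.5041 / 4.3764 = 0.3437
S_new/S_old = (A_new/A_old)^z = 0.58^0.3437 = exp(0.3437 × -0.5447) = 0.8293
Fraction lost = 1 − 0.8293 = 0.1707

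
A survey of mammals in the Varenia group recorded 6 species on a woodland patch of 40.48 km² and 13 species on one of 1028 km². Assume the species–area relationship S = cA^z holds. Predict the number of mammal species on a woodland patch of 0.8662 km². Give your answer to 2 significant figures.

2.4

z = ln(13/6) / ln(1028/40.48) = 0.7732 / 3.2346 = 0.2390
c = 6 / 40.48^0.2390 = 6 / 2.422 = 2.477
S₃ = 2.477 × 0.8662^0.2390 = 2.477 × 0.9662 ≈ 2.394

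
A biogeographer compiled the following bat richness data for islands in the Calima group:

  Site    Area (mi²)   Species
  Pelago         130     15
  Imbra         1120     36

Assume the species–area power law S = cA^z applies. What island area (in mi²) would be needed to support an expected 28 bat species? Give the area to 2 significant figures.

z = ln(36/15) / ln(1120/130) = 0.8755 / 2.1535 = 0.4065
c = 15 / 130^0.4065 = 15 / 7.234 = 2.074
A = (28/2.074)^(1/0.4065) ⇒ ln A = ln(13.5)/0.4065 = 6.4029
A = e^6.4029 ≈ 603.6 mi²

600 mi²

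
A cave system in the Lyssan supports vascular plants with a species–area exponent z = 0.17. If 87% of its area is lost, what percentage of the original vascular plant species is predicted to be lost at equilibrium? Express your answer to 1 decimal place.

29.3%

S_new/S_old = (A_new/A_old)^z = 0.13^0.17
= exp(0.17 × ln 0.13) = exp(0.17 × -2.0402) = exp(-0.3468) ≈ 0.7069
Fraction lost = 1 − 0.7069 = 0.2931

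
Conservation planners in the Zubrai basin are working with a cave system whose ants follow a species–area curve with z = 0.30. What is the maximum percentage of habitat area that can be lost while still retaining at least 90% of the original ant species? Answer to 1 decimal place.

Need (A_new/A_old)^0.3 = 0.9, so A_new/A_old = 0.9^(1/0.3) = 0.9^3.333
ln(A_new/A_old) = ln 0.9 / 0.3 = -0.1054 / 0.3 = -0.3512
A_new/A_old = e^-0.3512 ≈ 0.7038
Fraction that can be lost = 1 − 0.7038 = 0.2962

29.6%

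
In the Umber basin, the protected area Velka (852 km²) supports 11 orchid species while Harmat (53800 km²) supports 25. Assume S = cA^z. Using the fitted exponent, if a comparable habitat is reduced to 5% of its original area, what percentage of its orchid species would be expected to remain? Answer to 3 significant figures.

z = ln(25/11) / ln(53800/852) = 0.8210 / 4.1454 = 0.1980
S_new/S_old = (A_new/A_old)^z = 0.05^0.1980 = exp(0.1980 × -2.9957) = 0.5525

55.3%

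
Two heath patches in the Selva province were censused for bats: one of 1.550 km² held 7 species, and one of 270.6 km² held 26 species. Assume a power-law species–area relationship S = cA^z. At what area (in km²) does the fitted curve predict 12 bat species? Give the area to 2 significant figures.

z = ln(26/7) / ln(270.6/1.55) = 1.3122 / 5.1624 = 0.2542
c = 7 / 1.55^0.2542 = 7 / 1.118 = 6.262
A = (12/6.262)^(1/0.2542) ⇒ ln A = ln(1.916)/0.2542 = 2.5588
A = e^2.5588 ≈ 12.92 km²

13 km²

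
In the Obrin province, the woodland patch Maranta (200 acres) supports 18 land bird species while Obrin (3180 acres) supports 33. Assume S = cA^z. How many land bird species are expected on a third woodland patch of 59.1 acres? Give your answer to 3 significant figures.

13.8

z = ln(33/18) / ln(3180/200) = 0.6061 / 2.7663 = 0.2191
c = 18 / 200^0.2191 = 18 / 3.193 = 5.638
S₃ = 5.638 × 59.1^0.2191 = 5.638 × 2.444 ≈ 13.78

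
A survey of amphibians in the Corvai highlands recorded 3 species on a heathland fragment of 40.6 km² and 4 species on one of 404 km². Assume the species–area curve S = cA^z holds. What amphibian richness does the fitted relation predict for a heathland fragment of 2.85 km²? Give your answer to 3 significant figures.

2.15

z = ln(4/3) / ln(404/40.6) = 0.2877 / 2.2976 = 0.1252
c = 3 / 40.6^0.1252 = 3 / 1.59 = 1.887
S₃ = 1.887 × 2.85^0.1252 = 1.887 × 1.14 ≈ 2.151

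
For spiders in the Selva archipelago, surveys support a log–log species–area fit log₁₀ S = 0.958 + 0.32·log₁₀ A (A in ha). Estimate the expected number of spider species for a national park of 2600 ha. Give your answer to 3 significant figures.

S = 9.078 × 2600^0.32
ln S = ln 9.078 + 0.32 × ln 2600 = 2.2059 + 0.32 × 7.8633 = 4.7221
S = e^4.7221 ≈ 112.4

112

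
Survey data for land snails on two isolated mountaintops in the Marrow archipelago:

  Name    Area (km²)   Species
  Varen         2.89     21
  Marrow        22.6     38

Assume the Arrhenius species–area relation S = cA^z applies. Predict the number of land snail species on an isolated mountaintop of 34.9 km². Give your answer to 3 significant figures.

z = ln(38/21) / ln(22.6/2.89) = 0.5931 / 2.0567 = 0.2884
c = 21 / 2.89^0.2884 = 21 / 1.358 = 15.46
S₃ = 15.46 × 34.9^0.2884 = 15.46 × 2.785 ≈ 43.07

43.1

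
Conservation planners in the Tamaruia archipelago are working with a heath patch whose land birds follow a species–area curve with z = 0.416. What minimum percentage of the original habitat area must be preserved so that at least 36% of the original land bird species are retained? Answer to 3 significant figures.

Need (A_new/A_old)^0.416 = 0.36, so A_new/A_old = 0.36^(1/0.416) = 0.36^2.404
ln(A_new/A_old) = ln 0.36 / 0.416 = -1.0217 / 0.416 = -2.4559
A_new/A_old = e^-2.4559 ≈ 0.08579

8.58%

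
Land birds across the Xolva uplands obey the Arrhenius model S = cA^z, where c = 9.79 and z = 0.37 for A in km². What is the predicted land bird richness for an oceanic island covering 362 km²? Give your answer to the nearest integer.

87

S = 9.79 × 362^0.37
ln S = ln 9.79 + 0.37 × ln 362 = 2.2814 + 0.37 × 5.8916 = 4.4613
S = e^4.4613 ≈ 86.6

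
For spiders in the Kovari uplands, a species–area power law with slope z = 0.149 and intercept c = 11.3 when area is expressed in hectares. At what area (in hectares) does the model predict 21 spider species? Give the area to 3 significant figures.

64.0 hectares

21 = 11.3 × A^0.149  ⇒  A^0.149 = 21/11.3 = 1.858
ln A = ln(1.858) / 0.149 = 0.6197 / 0.149 = 4.1592
A = e^4.1592 ≈ 64.02 hectares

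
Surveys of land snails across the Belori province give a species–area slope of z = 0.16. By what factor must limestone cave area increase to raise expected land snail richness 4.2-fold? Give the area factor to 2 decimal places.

(A₂/A₁)^0.16 = 4.2, so A₂/A₁ = 4.2^(1/0.16) = 4.2^6.25
ln(A₂/A₁) = ln 4.2 / 0.16 = 1.4351 / 0.16 = 8.9693
A₂/A₁ = e^8.9693 ≈ 7858

7857.93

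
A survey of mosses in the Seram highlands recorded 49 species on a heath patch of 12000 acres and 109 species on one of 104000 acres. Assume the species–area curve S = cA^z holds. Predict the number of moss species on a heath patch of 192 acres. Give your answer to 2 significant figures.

z = ln(109/49) / ln(104000/12000) = 0.7995 / 2.1595 = 0.3702
c = 49 / 12000^0.3702 = 49 / 32.38 = 1.513
S₃ = 1.513 × 192^0.3702 = 1.513 × 7.004 ≈ 10.6

11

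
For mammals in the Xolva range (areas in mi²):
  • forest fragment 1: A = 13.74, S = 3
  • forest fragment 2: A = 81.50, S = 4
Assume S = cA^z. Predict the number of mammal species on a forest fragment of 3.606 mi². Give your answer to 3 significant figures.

2.42

z = ln(4/3) / ln(81.5/13.74) = 0.2877 / 1.7803 = 0.1616
c = 3 / 13.74^0.1616 = 3 / 1.527 = 1.964
S₃ = 1.964 × 3.606^0.1616 = 1.964 × 1.23 ≈ 2.417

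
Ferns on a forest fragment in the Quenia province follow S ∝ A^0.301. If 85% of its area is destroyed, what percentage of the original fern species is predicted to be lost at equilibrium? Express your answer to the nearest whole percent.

44%

S_new/S_old = (A_new/A_old)^z = 0.15^0.301
= exp(0.301 × ln 0.15) = exp(0.301 × -1.8971) = exp(-0.5710) ≈ 0.5649
Fraction lost = 1 − 0.5649 = 0.4351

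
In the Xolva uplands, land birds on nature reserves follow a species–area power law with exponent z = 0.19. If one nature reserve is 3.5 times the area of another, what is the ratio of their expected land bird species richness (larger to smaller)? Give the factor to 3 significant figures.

S₂/S₁ = (A₂/A₁)^z = 3.5^0.19
ln(S₂/S₁) = 0.19 × ln 3.5 = 0.19 × 1.2528 = 0.2380
S₂/S₁ = e^0.2380 ≈ 1.269

1.27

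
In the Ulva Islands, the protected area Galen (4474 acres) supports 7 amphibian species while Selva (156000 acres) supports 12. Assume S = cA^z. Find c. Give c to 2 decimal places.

1.95

z = ln(S₂/S₁) / ln(A₂/A₁) = ln(12/7) / ln(156000/4474) = 0.5390 / 3.5516 = 0.1518
c = S₁ / A₁^z = 7 / 4474^0.1518 = 7 / 3.581 = 1.955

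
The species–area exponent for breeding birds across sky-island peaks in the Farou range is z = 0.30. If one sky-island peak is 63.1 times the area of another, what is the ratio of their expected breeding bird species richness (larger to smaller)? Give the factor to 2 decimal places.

S₂/S₁ = (A₂/A₁)^z = 63.1^0.3
ln(S₂/S₁) = 0.3 × ln 63.1 = 0.3 × 4.1447 = 1.2434
S₂/S₁ = e^1.2434 ≈ 3.467

3.47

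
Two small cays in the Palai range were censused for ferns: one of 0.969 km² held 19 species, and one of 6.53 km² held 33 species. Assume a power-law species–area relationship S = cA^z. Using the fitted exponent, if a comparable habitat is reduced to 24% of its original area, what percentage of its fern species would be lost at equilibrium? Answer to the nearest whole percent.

34%

z = ln(33/19) / ln(6.53/0.969) = 0.5521 / 1.9079 = 0.2894
S_new/S_old = (A_new/A_old)^z = 0.24^0.2894 = exp(0.2894 × -1.4271) = 0.6617
Fraction lost = 1 − 0.6617 = 0.3383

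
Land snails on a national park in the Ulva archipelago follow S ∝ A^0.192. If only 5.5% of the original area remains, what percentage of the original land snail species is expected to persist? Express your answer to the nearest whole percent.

S_new/S_old = (A_new/A_old)^z = 0.055^0.192
= exp(0.192 × ln 0.055) = exp(0.192 × -2.9004) = exp(-0.5569) ≈ 0.573

57%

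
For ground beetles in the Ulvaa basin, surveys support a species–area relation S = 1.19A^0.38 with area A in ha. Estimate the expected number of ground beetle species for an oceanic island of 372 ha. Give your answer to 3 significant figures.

S = 1.19 × 372^0.38
ln S = ln 1.19 + 0.38 × ln 372 = 0.1740 + 0.38 × 5.9189 = 2.4231
S = e^2.4231 ≈ 11.28

11.3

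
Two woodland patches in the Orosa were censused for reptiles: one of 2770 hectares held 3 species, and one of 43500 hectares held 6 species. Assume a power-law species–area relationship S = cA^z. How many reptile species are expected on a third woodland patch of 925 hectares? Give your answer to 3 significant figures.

2.28

z = ln(6/3) / ln(43500/2770) = 0.6931 / 2.7539 = 0.2517
c = 3 / 2770^0.2517 = 3 / 7.353 = 0.408
S₃ = 0.408 × 925^0.2517 = 0.408 × 5.579 ≈ 2.276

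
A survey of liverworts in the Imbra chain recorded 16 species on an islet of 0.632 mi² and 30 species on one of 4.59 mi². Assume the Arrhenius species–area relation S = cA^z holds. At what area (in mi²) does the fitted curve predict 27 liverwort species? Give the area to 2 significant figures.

z = ln(30/16) / ln(4.59/0.632) = 0.6286 / 1.9827 = 0.3170
c = 16 / 0.632^0.3170 = 16 / 0.8646 = 18.51
A = (27/18.51)^(1/0.3170) ⇒ ln A = ln(1.459)/0.3170 = 1.1916
A = e^1.1916 ≈ 3.292 mi²

3.3 mi²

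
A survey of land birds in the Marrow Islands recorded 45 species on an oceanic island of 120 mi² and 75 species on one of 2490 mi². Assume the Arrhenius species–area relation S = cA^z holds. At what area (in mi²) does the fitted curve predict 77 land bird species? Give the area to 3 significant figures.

z = ln(75/45) / ln(2490/120) = 0.5108 / 3.0325 = 0.1684
c = 45 / 120^0.1684 = 45 / 2.24 = 20.09
A = (77/20.09)^(1/0.1684) ⇒ ln A = ln(3.833)/0.1684 = 7.9763
A = e^7.9763 ≈ 2911 mi²

2910 mi²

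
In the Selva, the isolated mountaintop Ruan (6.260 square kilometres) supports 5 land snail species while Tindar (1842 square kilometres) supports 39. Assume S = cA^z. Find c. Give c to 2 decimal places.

z = ln(S₂/S₁) / ln(A₂/A₁) = ln(39/5) / ln(1842/6.26) = 2.0541 / 5.6844 = 0.3614
c = S₁ / A₁^z = 5 / 6.26^0.3614 = 5 / 1.94 = 2.577

2.58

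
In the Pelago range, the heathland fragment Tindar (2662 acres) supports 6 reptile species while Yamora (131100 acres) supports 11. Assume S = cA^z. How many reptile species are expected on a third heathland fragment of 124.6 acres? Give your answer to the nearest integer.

4

z = ln(11/6) / ln(131100/2662) = 0.6061 / 3.8969 = 0.1555
c = 6 / 2662^0.1555 = 6 / 3.41 = 1.759
S₃ = 1.759 × 124.6^0.1555 = 1.759 × 2.118 ≈ 3.727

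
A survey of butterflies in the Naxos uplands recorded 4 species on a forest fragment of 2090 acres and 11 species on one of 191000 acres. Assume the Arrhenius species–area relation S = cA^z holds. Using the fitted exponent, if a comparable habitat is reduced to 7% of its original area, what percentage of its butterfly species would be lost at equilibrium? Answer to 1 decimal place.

z = ln(11/4) / ln(191000/2090) = 1.0116 / 4.5151 = 0.2240
S_new/S_old = (A_new/A_old)^z = 0.07^0.2240 = exp(0.2240 × -2.6593) = 0.5511
Fraction lost = 1 − 0.5511 = 0.4489

44.9%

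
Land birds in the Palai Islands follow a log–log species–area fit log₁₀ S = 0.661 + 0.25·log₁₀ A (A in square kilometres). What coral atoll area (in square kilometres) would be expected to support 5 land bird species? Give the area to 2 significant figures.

1.4 square kilometres

5 = 4.581 × A^0.25  ⇒  A^0.25 = 5/4.581 = 1.091
ln A = ln(1.091) / 0.25 = 0.0874 / 0.25 = 0.3497
A = e^0.3497 ≈ 1.419 square kilometres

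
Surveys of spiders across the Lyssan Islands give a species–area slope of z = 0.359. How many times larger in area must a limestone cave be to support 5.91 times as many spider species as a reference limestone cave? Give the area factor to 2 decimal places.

141.02

(A₂/A₁)^0.359 = 5.91, so A₂/A₁ = 5.91^(1/0.359) = 5.91^2.786
ln(A₂/A₁) = ln 5.91 / 0.359 = 1.7766 / 0.359 = 4.9489
A₂/A₁ = e^4.9489 ≈ 141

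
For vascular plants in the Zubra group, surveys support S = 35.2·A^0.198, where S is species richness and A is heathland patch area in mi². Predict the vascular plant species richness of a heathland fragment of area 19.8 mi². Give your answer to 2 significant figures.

64

S = 35.2 × 19.8^0.198 = 35.2 × 1.806 ≈ 63.57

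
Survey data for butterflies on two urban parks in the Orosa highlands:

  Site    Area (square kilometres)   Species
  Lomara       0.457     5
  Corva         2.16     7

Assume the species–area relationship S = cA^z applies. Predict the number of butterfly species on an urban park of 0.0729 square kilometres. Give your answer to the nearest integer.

z = ln(7/5) / ln(2.16/0.457) = 0.3365 / 1.5532 = 0.2166
c = 5 / 0.457^0.2166 = 5 / 0.844 = 5.924
S₃ = 5.924 × 0.0729^0.2166 = 5.924 × 0.5671 ≈ 3.359

3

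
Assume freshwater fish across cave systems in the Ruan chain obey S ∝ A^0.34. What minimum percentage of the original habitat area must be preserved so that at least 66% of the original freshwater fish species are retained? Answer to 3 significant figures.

Need (A_new/A_old)^0.34 = 0.66, so A_new/A_old = 0.66^(1/0.34) = 0.66^2.941
ln(A_new/A_old) = ln 0.66 / 0.34 = -0.4155 / 0.34 = -1.2221
A_new/A_old = e^-1.2221 ≈ 0.2946

29.5%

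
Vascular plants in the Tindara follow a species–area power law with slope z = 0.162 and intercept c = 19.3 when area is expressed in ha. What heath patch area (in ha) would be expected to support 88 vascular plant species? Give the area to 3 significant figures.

11700 ha

88 = 19.3 × A^0.162  ⇒  A^0.162 = 88/19.3 = 4.56
ln A = ln(4.56) / 0.162 = 1.5172 / 0.162 = 9.3656
A = e^9.3656 ≈ 11680 ha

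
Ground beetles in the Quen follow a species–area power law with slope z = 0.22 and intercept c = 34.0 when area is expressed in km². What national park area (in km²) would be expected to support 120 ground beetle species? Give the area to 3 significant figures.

120 = 34 × A^0.22  ⇒  A^0.22 = 120/34 = 3.529
ln A = ln(3.529) / 0.22 = 1.2611 / 0.22 = 5.7324
A = e^5.7324 ≈ 308.7 km²

309 km²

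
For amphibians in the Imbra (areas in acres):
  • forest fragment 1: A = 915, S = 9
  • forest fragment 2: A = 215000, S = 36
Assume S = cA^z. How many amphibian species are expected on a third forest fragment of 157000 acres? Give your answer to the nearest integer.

33

z = ln(36/9) / ln(215000/915) = 1.3863 / 5.4595 = 0.2539
c = 9 / 915^0.2539 = 9 / 5.649 = 1.593
S₃ = 1.593 × 157000^0.2539 = 1.593 × 20.86 ≈ 33.24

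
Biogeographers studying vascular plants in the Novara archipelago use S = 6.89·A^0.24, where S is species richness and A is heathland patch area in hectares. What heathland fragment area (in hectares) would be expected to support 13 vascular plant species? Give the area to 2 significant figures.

13 = 6.89 × A^0.24  ⇒  A^0.24 = 13/6.89 = 1.887
ln A = ln(1.887) / 0.24 = 0.6349 / 0.24 = 2.6453
A = e^2.6453 ≈ 14.09 hectares

14 hectares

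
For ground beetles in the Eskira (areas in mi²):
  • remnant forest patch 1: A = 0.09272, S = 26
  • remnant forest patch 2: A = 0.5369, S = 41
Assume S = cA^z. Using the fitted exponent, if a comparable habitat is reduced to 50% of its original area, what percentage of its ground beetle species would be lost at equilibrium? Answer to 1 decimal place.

16.5%

z = ln(41/26) / ln(0.5369/0.09272) = 0.4555 / 1.7562 = 0.2593
S_new/S_old = (A_new/A_old)^z = 0.5^0.2593 = exp(0.2593 × -0.6931) = 0.8355
Fraction lost = 1 − 0.8355 = 0.1645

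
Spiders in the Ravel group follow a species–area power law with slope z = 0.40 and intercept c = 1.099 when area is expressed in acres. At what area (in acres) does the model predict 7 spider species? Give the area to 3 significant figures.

7 = 1.099 × A^0.4  ⇒  A^0.4 = 7/1.099 = 6.369
ln A = ln(6.369) / 0.4 = 1.8515 / 0.4 = 4.6288
A = e^4.6288 ≈ 102.4 acres

102 acres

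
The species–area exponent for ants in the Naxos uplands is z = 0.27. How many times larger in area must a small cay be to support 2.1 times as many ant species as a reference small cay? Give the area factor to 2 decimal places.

(A₂/A₁)^0.27 = 2.1, so A₂/A₁ = 2.1^(1/0.27) = 2.1^3.704
ln(A₂/A₁) = ln 2.1 / 0.27 = 0.7419 / 0.27 = 2.7479
A₂/A₁ = e^2.7479 ≈ 15.61

15.61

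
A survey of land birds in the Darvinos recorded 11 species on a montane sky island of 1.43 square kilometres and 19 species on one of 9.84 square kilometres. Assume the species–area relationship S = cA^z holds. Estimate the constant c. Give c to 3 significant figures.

z = ln(S₂/S₁) / ln(A₂/A₁) = ln(19/11) / ln(9.84/1.43) = 0.5465 / 1.9288 = 0.2834
c = S₁ / A₁^z = 11 / 1.43^0.2834 = 11 / 1.107 = 9.94

9.94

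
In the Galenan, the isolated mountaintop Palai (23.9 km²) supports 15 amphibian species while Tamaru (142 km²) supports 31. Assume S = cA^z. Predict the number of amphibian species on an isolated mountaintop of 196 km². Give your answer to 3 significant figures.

z = ln(31/15) / ln(142/23.9) = 0.7259 / 1.7819 = 0.4074
c = 15 / 23.9^0.4074 = 15 / 3.644 = 4.117
S₃ = 4.117 × 196^0.4074 = 4.117 × 8.587 ≈ 35.35

35.3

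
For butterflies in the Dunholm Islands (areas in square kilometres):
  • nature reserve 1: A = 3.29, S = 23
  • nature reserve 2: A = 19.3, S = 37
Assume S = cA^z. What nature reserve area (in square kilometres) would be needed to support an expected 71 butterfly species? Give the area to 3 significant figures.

218 square kilometres

z = ln(37/23) / ln(19.3/3.29) = 0.4754 / 1.7692 = 0.2687
c = 23 / 3.29^0.2687 = 23 / 1.377 = 16.7
A = (71/16.7)^(1/0.2687) ⇒ ln A = ln(4.251)/0.2687 = 5.3855
A = e^5.3855 ≈ 218.2 square kilometres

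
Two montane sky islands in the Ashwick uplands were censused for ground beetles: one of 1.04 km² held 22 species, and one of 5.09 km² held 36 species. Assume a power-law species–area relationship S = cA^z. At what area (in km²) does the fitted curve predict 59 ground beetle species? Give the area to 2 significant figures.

z = ln(36/22) / ln(5.09/1.04) = 0.4925 / 1.5881 = 0.3101
c = 22 / 1.04^0.3101 = 22 / 1.012 = 21.73
A = (59/21.73)^(1/0.3101) ⇒ ln A = ln(2.715)/0.3101 = 3.2203
A = e^3.2203 ≈ 25.04 km²

25 km²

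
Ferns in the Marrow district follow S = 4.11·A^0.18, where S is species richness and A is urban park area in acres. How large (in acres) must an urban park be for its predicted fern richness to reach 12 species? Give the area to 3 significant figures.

12 = 4.11 × A^0.18  ⇒  A^0.18 = 12/4.11 = 2.92
ln A = ln(2.92) / 0.18 = 1.0715 / 0.18 = 5.9527
A = e^5.9527 ≈ 384.8 acres

385 acres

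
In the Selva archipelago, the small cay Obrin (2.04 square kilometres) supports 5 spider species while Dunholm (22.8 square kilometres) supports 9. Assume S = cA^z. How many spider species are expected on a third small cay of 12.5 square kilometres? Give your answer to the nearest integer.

8

z = ln(9/5) / ln(22.8/2.04) = 0.5878 / 2.4138 = 0.2435
c = 5 / 2.04^0.2435 = 5 / 1.19 = 4.203
S₃ = 4.203 × 12.5^0.2435 = 4.203 × 1.85 ≈ 7.775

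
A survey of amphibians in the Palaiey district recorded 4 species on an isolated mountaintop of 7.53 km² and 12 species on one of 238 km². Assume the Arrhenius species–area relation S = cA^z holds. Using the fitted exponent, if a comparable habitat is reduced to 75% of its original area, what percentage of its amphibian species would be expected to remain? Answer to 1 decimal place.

91.3%

z = ln(12/4) / ln(238/7.53) = 1.0986 / 3.4534 = 0.3181
S_new/S_old = (A_new/A_old)^z = 0.75^0.3181 = exp(0.3181 × -0.2877) = 0.9125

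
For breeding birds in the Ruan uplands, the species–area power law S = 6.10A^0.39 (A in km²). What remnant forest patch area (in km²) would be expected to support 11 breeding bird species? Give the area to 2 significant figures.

11 = 6.1 × A^0.39  ⇒  A^0.39 = 11/6.1 = 1.803
ln A = ln(1.803) / 0.39 = 0.5896 / 0.39 = 1.5118
A = e^1.5118 ≈ 4.535 km²

4.5 km²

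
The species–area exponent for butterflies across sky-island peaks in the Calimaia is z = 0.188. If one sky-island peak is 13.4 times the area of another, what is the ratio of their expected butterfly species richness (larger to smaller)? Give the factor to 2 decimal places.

1.63

S₂/S₁ = (A₂/A₁)^z = 13.4^0.188
ln(S₂/S₁) = 0.188 × ln 13.4 = 0.188 × 2.5953 = 0.4879
S₂/S₁ = e^0.4879 ≈ 1.629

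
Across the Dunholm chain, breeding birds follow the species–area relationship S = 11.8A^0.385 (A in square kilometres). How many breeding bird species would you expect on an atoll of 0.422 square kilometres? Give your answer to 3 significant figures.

S = 11.8 × 0.422^0.385 = 11.8 × 0.7174 ≈ 8.465

8.47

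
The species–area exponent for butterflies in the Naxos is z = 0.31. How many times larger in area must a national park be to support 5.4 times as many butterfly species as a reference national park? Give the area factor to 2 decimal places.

230.44

(A₂/A₁)^0.31 = 5.4, so A₂/A₁ = 5.4^(1/0.31) = 5.4^3.226
ln(A₂/A₁) = ln 5.4 / 0.31 = 1.6864 / 0.31 = 5.4400
A₂/A₁ = e^5.4400 ≈ 230.4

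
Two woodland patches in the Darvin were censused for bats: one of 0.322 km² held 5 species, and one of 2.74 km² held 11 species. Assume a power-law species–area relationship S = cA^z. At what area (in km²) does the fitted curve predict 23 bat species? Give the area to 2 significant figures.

z = ln(11/5) / ln(2.74/0.322) = 0.7885 / 2.1412 = 0.3682
c = 5 / 0.322^0.3682 = 5 / 0.6588 = 7.589
A = (23/7.589)^(1/0.3682) ⇒ ln A = ln(3.031)/0.3682 = 3.0110
A = e^3.0110 ≈ 20.31 km²

20 km²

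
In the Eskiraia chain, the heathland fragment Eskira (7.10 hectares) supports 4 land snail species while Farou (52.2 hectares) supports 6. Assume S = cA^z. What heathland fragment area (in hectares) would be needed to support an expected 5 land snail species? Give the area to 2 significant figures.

21 hectares

z = ln(6/4) / ln(52.2/7.1) = 0.4055 / 1.9950 = 0.2032
c = 4 / 7.1^0.2032 = 4 / 1.489 = 2.686
A = (5/2.686)^(1/0.2032) ⇒ ln A = ln(1.862)/0.2032 = 3.0580
A = e^3.0580 ≈ 21.29 hectares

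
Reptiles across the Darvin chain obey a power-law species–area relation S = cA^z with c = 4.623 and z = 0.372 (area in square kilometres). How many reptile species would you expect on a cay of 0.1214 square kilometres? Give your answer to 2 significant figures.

S = 4.623 × 0.1214^0.372 = 4.623 × 0.4564 ≈ 2.11

2.1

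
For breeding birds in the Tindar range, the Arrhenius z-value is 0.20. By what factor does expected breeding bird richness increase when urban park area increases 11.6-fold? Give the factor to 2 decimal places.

1.63

S₂/S₁ = (A₂/A₁)^z = 11.6^0.2
ln(S₂/S₁) = 0.2 × ln 11.6 = 0.2 × 2.4510 = 0.4902
S₂/S₁ = e^0.4902 ≈ 1.633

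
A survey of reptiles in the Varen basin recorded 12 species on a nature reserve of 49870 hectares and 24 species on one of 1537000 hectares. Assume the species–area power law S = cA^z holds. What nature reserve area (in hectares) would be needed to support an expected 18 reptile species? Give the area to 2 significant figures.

z = ln(24/12) / ln(1537000/49870) = 0.6931 / 3.4282 = 0.2022
c = 12 / 49870^0.2022 = 12 / 8.91 = 1.347
A = (18/1.347)^(1/0.2022) ⇒ ln A = ln(13.36)/0.2022 = 12.8225
A = e^12.8225 ≈ 370469 hectares

370000 hectares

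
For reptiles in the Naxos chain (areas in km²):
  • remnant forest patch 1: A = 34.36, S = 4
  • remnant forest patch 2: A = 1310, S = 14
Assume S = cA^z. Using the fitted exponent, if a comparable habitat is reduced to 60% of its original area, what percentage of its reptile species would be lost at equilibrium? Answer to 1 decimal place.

16.1%

z = ln(14/4) / ln(1310/34.36) = 1.2528 / 3.6409 = 0.3441
S_new/S_old = (A_new/A_old)^z = 0.6^0.3441 = exp(0.3441 × -0.5108) = 0.8388
Fraction lost = 1 − 0.8388 = 0.1612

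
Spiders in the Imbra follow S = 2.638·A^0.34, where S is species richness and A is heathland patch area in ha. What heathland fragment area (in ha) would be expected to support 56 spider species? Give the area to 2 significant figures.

56 = 2.638 × A^0.34  ⇒  A^0.34 = 56/2.638 = 21.23
ln A = ln(21.23) / 0.34 = 3.0553 / 0.34 = 8.9863
A = e^8.9863 ≈ 7993 ha

8000 ha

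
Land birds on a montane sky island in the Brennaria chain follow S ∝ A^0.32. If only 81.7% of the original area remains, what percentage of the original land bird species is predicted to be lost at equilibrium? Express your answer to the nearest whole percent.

S_new/S_old = (A_new/A_old)^z = 0.817^0.32
= exp(0.32 × ln 0.817) = exp(0.32 × -0.2021) = exp(-0.0647) ≈ 0.9374
Fraction lost = 1 − 0.9374 = 0.06263

6%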